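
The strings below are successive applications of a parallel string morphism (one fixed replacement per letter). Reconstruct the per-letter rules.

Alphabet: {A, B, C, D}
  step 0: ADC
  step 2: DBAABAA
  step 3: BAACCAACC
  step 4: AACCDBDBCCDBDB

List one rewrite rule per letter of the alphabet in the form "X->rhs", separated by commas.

  step 3 ⇒ step 4: BAACCAACC ⇒ AA·C·C·DB·DB·C·C·DB·DB
    A ↦ C
    B ↦ AA
    C ↦ DB
  step 2 ⇒ step 3: DBAABAA ⇒ B·AA·C·C·AA·C·C
    D ↦ B

A->C, B->AA, C->DB, D->B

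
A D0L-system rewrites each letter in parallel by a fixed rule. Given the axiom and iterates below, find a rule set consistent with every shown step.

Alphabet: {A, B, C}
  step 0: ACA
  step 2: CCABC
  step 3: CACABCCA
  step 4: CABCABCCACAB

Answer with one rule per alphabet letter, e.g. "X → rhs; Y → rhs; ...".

  step 3 ⇒ step 4: CACABCCA ⇒ CA·B·CA·B·C·CA·CA·B
    A ↦ B
    B ↦ C
    C ↦ CA

A->B, B->C, C->CA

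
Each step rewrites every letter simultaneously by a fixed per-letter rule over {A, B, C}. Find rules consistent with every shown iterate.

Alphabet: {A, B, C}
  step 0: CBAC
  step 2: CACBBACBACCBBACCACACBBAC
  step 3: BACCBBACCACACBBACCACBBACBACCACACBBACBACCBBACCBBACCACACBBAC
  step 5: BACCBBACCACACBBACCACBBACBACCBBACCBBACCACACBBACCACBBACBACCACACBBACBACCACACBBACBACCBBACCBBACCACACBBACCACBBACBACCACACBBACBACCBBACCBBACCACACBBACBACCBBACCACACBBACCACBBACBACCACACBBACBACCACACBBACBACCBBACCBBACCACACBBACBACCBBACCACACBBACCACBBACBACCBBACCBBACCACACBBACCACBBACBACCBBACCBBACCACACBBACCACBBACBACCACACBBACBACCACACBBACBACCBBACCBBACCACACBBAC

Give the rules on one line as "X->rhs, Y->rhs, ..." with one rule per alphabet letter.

A->CB, B->CA, C->BAC

  step 2 ⇒ step 3: CACBBACBACCBBACCACACBBAC ⇒ BAC·CB·BAC·CA·CA·CB·BAC·CA·CB·BAC·BAC·CA·CA·CB·BAC·BAC·CB·BAC·CB·BAC·CA·CA·CB·BAC
    A ↦ CB
    B ↦ CA
    C ↦ BAC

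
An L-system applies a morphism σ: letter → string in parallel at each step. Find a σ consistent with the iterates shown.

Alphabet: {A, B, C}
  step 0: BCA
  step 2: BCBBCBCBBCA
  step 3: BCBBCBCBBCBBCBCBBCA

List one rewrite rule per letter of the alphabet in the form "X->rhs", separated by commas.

A->BCA, B->BC, C->B

  step 2 ⇒ step 3: BCBBCBCBBCA ⇒ BC·B·BC·BC·B·BC·B·BC·BC·B·BCA
    A ↦ BCA
    B ↦ BC
    C ↦ B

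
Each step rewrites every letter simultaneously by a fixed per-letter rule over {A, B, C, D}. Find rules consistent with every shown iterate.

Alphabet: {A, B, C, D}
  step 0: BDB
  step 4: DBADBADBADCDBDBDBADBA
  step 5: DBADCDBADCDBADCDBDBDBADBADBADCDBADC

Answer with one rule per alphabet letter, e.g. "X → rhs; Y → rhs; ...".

  step 4 ⇒ step 5: DBADBADBADCDBDBDBADBA ⇒ DB·A·DC·DB·A·DC·DB·A·DC·DB·DB·DB·A·DB·A·DB·A·DC·DB·A·DC
    A ↦ DC
    B ↦ A
    C ↦ DB
    D ↦ DB

A->DC, B->A, C->DB, D->DB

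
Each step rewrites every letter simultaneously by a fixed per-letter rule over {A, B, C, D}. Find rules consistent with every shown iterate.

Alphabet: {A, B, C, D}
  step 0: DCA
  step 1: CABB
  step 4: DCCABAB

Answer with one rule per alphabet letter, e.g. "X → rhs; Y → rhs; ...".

  step 0 ⇒ step 1: DCA ⇒ C·AB·B
    A ↦ B
    C ↦ AB
    D ↦ C
    B ↦ D  (constrained at step 1)

A->B, B->D, C->AB, D->C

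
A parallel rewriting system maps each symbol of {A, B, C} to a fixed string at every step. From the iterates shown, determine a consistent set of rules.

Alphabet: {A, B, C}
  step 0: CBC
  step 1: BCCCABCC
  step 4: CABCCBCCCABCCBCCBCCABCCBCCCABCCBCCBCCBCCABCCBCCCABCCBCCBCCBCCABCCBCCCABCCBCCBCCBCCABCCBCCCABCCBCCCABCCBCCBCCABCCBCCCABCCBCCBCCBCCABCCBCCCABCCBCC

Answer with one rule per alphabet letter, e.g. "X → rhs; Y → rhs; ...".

  step 0 ⇒ step 1: CBC ⇒ BCC·CA·BCC
    B ↦ CA
    C ↦ BCC
    A ↦ BC  (constrained at step 1)

A->BC, B->CA, C->BCC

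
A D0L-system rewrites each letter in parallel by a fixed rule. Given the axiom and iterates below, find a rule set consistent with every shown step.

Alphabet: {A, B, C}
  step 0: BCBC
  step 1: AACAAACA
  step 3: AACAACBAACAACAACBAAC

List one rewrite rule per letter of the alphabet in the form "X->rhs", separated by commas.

A->B, B->AAC, C->A

  step 0 ⇒ step 1: BCBC ⇒ AAC·A·AAC·A
    B ↦ AAC
    C ↦ A
    A ↦ B  (constrained at step 1)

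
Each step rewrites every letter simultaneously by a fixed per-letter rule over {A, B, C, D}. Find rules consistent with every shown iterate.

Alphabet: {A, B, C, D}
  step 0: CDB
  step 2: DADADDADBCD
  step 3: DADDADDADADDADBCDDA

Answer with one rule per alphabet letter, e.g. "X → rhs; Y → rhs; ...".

A->D, B->DBC, C->D, D->DA

  step 2 ⇒ step 3: DADADDADBCD ⇒ DA·D·DA·D·DA·DA·D·DA·DBC·D·DA
    A ↦ D
    B ↦ DBC
    C ↦ D
    D ↦ DA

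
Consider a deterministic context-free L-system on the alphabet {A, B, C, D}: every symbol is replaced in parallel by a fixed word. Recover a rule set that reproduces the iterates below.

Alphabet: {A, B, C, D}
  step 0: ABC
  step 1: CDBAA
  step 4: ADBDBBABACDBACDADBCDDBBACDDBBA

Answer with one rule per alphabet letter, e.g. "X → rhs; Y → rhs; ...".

A->CD, B->BA, C->A, D->DB

  step 0 ⇒ step 1: ABC ⇒ CD·BA·A
    A ↦ CD
    B ↦ BA
    C ↦ A
    D ↦ DB  (constrained at step 1)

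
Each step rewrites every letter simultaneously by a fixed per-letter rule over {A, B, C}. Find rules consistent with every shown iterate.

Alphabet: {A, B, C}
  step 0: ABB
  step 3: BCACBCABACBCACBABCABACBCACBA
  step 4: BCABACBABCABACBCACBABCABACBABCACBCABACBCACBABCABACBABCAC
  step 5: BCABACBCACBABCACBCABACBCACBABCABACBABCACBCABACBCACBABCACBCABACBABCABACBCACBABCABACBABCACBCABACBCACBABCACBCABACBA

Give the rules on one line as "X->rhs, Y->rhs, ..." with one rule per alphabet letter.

  step 4 ⇒ step 5: BCABACBABCABACBCACBABCABACBABCACBCABACBCACBABCABACBABCAC ⇒ BCA·BA·C·BCA·C·BA·BCA·C·BCA·BA·C·BCA·C·BA·BCA·BA·C·BA·BCA·C·BCA·BA·C·BCA·C·BA·BCA·C·BCA·BA·C·BA·BCA·BA·C·BCA·C·BA·BCA·BA·C·BA·BCA·C·BCA·BA·C·BCA·C·BA·BCA·C·BCA·BA·C·BA
    A ↦ C
    B ↦ BCA
    C ↦ BA

A->C, B->BCA, C->BA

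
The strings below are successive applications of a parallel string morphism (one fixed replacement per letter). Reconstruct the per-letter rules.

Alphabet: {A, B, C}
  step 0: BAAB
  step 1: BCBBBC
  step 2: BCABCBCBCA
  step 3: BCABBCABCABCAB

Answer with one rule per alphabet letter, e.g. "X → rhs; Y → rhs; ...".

  step 2 ⇒ step 3: BCABCBCBCA ⇒ BC·A·B·BC·A·BC·A·BC·A·B
    A ↦ B
    B ↦ BC
    C ↦ A

A->B, B->BC, C->A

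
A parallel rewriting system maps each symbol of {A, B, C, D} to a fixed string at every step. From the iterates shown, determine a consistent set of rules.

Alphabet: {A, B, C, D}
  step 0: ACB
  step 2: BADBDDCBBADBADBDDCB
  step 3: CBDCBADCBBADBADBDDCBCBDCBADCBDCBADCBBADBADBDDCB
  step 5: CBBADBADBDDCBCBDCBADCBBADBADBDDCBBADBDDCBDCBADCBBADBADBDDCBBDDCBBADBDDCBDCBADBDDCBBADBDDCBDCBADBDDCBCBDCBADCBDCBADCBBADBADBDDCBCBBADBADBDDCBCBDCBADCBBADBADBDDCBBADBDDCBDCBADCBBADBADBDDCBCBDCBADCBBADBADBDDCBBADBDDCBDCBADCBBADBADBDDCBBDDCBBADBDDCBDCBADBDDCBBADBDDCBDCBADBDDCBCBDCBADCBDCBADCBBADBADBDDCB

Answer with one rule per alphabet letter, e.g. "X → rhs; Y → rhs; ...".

  step 2 ⇒ step 3: BADBDDCBBADBADBDDCB ⇒ CB·DC·BAD·CB·BAD·BAD·BDD·CB·CB·DC·BAD·CB·DC·BAD·CB·BAD·BAD·BDD·CB
    A ↦ DC
    B ↦ CB
    C ↦ BDD
    D ↦ BAD

A->DC, B->CB, C->BDD, D->BAD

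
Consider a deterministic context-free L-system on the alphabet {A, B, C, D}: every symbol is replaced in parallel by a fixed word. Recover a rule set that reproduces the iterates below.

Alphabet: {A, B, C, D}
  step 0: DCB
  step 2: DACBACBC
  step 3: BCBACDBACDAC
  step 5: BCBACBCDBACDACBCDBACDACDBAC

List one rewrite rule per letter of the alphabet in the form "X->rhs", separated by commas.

A->B, B->D, C->AC, D->BC

  step 2 ⇒ step 3: DACBACBC ⇒ BC·B·AC·D·B·AC·D·AC
    A ↦ B
    B ↦ D
    C ↦ AC
    D ↦ BC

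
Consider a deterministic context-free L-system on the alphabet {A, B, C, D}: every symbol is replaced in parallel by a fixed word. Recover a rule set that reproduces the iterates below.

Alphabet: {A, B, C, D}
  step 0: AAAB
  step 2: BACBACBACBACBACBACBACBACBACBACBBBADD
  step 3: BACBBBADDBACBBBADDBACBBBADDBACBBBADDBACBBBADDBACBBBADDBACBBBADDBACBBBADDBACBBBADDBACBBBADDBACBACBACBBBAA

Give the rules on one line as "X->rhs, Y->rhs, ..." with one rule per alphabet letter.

A->BBB, B->BAC, C->ADD, D->A

  step 2 ⇒ step 3: BACBACBACBACBACBACBACBACBACBACBBBADD ⇒ BAC·BBB·ADD·BAC·BBB·ADD·BAC·BBB·ADD·BAC·BBB·ADD·BAC·BBB·ADD·BAC·BBB·ADD·BAC·BBB·ADD·BAC·BBB·ADD·BAC·BBB·ADD·BAC·BBB·ADD·BAC·BAC·BAC·BBB·A·A
    A ↦ BBB
    B ↦ BAC
    C ↦ ADD
    D ↦ A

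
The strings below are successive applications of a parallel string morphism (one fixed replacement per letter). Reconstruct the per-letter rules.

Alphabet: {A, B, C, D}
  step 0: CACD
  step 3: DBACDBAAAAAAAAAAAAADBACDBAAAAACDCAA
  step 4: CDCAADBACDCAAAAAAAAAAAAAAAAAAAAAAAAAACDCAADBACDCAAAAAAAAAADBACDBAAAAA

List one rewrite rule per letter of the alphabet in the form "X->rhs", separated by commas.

  step 3 ⇒ step 4: DBACDBAAAAAAAAAAAAADBACDBAAAAACDCAA ⇒ C·DC·AA·DBA·C·DC·AA·AA·AA·AA·AA·AA·AA·AA·AA·AA·AA·AA·AA·C·DC·AA·DBA·C·DC·AA·AA·AA·AA·AA·DBA·C·DBA·AA·AA
    A ↦ AA
    B ↦ DC
    C ↦ DBA
    D ↦ C

A->AA, B->DC, C->DBA, D->C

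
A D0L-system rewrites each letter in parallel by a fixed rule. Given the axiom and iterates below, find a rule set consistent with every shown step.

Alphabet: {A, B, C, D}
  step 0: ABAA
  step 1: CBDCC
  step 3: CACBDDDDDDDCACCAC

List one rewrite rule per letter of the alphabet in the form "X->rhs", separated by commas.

  step 0 ⇒ step 1: ABAA ⇒ C·BD·C·C
    A ↦ C
    B ↦ BD
    C ↦ CA  (constrained at step 1)
    D ↦ DD  (constrained at step 1)

A->C, B->BD, C->CA, D->DD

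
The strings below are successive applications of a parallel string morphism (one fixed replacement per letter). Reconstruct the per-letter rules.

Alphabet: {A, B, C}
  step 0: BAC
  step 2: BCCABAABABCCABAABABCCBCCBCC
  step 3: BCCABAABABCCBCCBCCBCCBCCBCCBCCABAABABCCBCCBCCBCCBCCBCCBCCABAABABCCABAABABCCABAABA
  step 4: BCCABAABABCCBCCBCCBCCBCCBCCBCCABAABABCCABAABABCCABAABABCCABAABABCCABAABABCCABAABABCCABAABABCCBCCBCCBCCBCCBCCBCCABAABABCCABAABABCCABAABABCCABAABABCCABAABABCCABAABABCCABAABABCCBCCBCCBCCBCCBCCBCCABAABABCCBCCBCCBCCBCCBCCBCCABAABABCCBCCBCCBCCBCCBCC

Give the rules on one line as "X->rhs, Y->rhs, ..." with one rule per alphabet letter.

A->BCC, B->BCC, C->ABA

  step 3 ⇒ step 4: BCCABAABABCCBCCBCCBCCBCCBCCBCCABAABABCCBCCBCCBCCBCCBCCBCCABAABABCCABAABABCCABAABA ⇒ BCC·ABA·ABA·BCC·BCC·BCC·BCC·BCC·BCC·BCC·ABA·ABA·BCC·ABA·ABA·BCC·ABA·ABA·BCC·ABA·ABA·BCC·ABA·ABA·BCC·ABA·ABA·BCC·ABA·ABA·BCC·BCC·BCC·BCC·BCC·BCC·BCC·ABA·ABA·BCC·ABA·ABA·BCC·ABA·ABA·BCC·ABA·ABA·BCC·ABA·ABA·BCC·ABA·ABA·BCC·ABA·ABA·BCC·BCC·BCC·BCC·BCC·BCC·BCC·ABA·ABA·BCC·BCC·BCC·BCC·BCC·BCC·BCC·ABA·ABA·BCC·BCC·BCC·BCC·BCC·BCC
    A ↦ BCC
    B ↦ BCC
    C ↦ ABA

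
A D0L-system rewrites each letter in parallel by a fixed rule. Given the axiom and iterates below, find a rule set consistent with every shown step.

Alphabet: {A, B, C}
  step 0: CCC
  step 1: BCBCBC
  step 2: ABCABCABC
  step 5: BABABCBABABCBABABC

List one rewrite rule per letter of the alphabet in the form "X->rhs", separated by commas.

A->B, B->A, C->BC

  step 1 ⇒ step 2: BCBCBC ⇒ A·BC·A·BC·A·BC
    B ↦ A
    C ↦ BC
    A ↦ B  (constrained at step 2)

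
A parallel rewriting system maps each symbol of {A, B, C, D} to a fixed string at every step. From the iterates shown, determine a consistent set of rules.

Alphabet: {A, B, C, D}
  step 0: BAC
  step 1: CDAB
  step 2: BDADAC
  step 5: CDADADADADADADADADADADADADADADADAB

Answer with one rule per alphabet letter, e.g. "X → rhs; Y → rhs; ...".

  step 1 ⇒ step 2: CDAB ⇒ B·DA·DA·C
    A ↦ DA
    B ↦ C
    C ↦ B
    D ↦ DA

A->DA, B->C, C->B, D->DA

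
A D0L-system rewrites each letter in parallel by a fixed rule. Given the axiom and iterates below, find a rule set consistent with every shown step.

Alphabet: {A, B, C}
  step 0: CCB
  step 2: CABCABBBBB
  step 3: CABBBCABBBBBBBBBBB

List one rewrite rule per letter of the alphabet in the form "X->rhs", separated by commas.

A->B, B->BB, C->CA

  step 2 ⇒ step 3: CABCABBBBB ⇒ CA·B·BB·CA·B·BB·BB·BB·BB·BB
    A ↦ B
    B ↦ BB
    C ↦ CA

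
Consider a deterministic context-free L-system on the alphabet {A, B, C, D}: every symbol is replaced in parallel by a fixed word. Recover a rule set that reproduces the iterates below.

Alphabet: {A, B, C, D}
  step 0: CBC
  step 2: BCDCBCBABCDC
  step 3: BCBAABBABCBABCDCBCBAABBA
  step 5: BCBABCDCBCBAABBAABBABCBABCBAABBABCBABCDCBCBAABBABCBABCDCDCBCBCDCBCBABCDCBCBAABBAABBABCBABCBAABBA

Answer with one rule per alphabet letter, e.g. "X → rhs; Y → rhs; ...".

A->DC, B->BC, C->BA, D->AB

  step 2 ⇒ step 3: BCDCBCBABCDC ⇒ BC·BA·AB·BA·BC·BA·BC·DC·BC·BA·AB·BA
    A ↦ DC
    B ↦ BC
    C ↦ BA
    D ↦ AB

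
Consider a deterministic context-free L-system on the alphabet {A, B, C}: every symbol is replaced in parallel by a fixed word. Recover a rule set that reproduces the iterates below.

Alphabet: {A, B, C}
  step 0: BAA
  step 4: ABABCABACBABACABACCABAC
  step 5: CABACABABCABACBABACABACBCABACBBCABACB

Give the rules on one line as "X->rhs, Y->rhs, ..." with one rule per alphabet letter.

  step 4 ⇒ step 5: ABABCABACBABACABACCABAC ⇒ C·ABA·C·ABA·B·C·ABA·C·B·ABA·C·ABA·C·B·C·ABA·C·B·B·C·ABA·C·B
    A ↦ C
    B ↦ ABA
    C ↦ B

A->C, B->ABA, C->B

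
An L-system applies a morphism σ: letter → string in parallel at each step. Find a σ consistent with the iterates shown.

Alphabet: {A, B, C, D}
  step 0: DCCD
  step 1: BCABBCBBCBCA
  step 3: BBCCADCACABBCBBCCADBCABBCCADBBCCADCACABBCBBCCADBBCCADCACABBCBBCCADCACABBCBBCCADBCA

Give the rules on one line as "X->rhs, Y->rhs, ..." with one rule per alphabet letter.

A->CAD, B->CA, C->BBC, D->BCA

  step 0 ⇒ step 1: DCCD ⇒ BCA·BBC·BBC·BCA
    C ↦ BBC
    D ↦ BCA
    A ↦ CAD  (constrained at step 1)
    B ↦ CA  (constrained at step 1)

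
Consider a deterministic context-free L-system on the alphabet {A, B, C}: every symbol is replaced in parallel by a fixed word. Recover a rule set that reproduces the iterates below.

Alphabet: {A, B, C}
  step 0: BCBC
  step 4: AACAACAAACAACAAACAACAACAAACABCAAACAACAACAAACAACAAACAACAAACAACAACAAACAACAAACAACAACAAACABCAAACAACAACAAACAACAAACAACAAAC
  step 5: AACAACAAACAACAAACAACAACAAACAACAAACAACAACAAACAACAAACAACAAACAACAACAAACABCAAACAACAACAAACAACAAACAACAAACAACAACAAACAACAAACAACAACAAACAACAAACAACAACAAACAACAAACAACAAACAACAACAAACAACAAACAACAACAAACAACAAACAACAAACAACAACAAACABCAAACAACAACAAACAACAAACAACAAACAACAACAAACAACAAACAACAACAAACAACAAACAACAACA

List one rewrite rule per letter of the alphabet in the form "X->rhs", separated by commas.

  step 4 ⇒ step 5: AACAACAAACAACAAACAACAACAAACABCAAACAACAACAAACAACAAACAACAAACAACAACAAACAACAAACAACAACAAACABCAAACAACAACAAACAACAAACAACAAAC ⇒ AAC·AAC·A·AAC·AAC·A·AAC·AAC·AAC·A·AAC·AAC·A·AAC·AAC·AAC·A·AAC·AAC·A·AAC·AAC·A·AAC·AAC·AAC·A·AAC·ABC·A·AAC·AAC·AAC·A·AAC·AAC·A·AAC·AAC·A·AAC·AAC·AAC·A·AAC·AAC·A·AAC·AAC·AAC·A·AAC·AAC·A·AAC·AAC·AAC·A·AAC·AAC·A·AAC·AAC·A·AAC·AAC·AAC·A·AAC·AAC·A·AAC·AAC·AAC·A·AAC·AAC·A·AAC·AAC·A·AAC·AAC·AAC·A·AAC·ABC·A·AAC·AAC·AAC·A·AAC·AAC·A·AAC·AAC·A·AAC·AAC·AAC·A·AAC·AAC·A·AAC·AAC·AAC·A·AAC·AAC·A·AAC·AAC·AAC·A
    A ↦ AAC
    B ↦ ABC
    C ↦ A

A->AAC, B->ABC, C->A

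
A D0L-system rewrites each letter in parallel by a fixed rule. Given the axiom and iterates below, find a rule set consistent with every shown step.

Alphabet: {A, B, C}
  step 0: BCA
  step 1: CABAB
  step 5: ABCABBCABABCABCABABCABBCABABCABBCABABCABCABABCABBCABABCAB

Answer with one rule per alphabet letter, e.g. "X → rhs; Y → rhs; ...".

  step 0 ⇒ step 1: BCA ⇒ CAB·A·B
    A ↦ B
    B ↦ CAB
    C ↦ A

A->B, B->CAB, C->A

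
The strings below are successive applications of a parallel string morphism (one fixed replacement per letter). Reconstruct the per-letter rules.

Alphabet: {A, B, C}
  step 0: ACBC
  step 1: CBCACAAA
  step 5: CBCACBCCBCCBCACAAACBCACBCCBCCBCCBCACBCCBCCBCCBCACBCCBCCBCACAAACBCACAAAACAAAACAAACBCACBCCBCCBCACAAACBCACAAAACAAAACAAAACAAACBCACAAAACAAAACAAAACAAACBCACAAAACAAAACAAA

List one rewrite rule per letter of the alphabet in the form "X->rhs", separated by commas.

  step 0 ⇒ step 1: ACBC ⇒ CBC·A·CAA·A
    A ↦ CBC
    B ↦ CAA
    C ↦ A

A->CBC, B->CAA, C->A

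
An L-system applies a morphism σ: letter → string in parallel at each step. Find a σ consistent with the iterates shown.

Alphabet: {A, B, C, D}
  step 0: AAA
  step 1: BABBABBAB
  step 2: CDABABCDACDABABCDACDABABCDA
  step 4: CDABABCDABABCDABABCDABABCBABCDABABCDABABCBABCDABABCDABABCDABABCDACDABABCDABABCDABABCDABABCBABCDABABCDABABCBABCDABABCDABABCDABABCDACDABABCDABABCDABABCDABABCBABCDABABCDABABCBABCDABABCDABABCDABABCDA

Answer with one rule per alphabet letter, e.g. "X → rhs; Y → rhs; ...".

  step 1 ⇒ step 2: BABBABBAB ⇒ CDA·BAB·CDA·CDA·BAB·CDA·CDA·BAB·CDA
    A ↦ BAB
    B ↦ CDA
    C ↦ BAB  (constrained at step 2)
    D ↦ C  (constrained at step 2)

A->BAB, B->CDA, C->BAB, D->C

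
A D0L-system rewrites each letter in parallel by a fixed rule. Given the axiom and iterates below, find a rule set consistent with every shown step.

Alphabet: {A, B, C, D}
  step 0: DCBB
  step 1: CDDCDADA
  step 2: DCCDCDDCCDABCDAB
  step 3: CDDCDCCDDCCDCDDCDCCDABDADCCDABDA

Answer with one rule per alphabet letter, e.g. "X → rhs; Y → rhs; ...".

A->AB, B->DA, C->DC, D->CD

  step 2 ⇒ step 3: DCCDCDDCCDABCDAB ⇒ CD·DC·DC·CD·DC·CD·CD·DC·DC·CD·AB·DA·DC·CD·AB·DA
    A ↦ AB
    B ↦ DA
    C ↦ DC
    D ↦ CD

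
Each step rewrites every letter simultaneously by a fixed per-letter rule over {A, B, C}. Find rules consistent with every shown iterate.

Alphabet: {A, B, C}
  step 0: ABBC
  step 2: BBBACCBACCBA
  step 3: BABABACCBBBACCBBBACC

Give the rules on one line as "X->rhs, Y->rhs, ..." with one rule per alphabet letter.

  step 2 ⇒ step 3: BBBACCBACCBA ⇒ BA·BA·BA·CC·B·B·BA·CC·B·B·BA·CC
    A ↦ CC
    B ↦ BA
    C ↦ B

A->CC, B->BA, C->B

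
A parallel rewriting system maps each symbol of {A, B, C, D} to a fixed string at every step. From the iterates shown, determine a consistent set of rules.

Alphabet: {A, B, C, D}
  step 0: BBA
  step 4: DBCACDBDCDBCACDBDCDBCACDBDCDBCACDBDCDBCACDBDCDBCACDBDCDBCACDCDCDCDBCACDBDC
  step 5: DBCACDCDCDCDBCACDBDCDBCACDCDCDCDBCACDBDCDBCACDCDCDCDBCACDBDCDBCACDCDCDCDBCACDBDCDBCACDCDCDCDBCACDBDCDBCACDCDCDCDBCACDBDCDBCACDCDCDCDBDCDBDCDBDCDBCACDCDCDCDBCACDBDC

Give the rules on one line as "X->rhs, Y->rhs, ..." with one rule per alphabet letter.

  step 4 ⇒ step 5: DBCACDBDCDBCACDBDCDBCACDBDCDBCACDBDCDBCACDBDCDBCACDBDCDBCACDCDCDCDBCACDBDC ⇒ DB·CAC·DC·DC·DC·DB·CAC·DB·DC·DB·CAC·DC·DC·DC·DB·CAC·DB·DC·DB·CAC·DC·DC·DC·DB·CAC·DB·DC·DB·CAC·DC·DC·DC·DB·CAC·DB·DC·DB·CAC·DC·DC·DC·DB·CAC·DB·DC·DB·CAC·DC·DC·DC·DB·CAC·DB·DC·DB·CAC·DC·DC·DC·DB·DC·DB·DC·DB·DC·DB·CAC·DC·DC·DC·DB·CAC·DB·DC
    A ↦ DC
    B ↦ CAC
    C ↦ DC
    D ↦ DB

A->DC, B->CAC, C->DC, D->DB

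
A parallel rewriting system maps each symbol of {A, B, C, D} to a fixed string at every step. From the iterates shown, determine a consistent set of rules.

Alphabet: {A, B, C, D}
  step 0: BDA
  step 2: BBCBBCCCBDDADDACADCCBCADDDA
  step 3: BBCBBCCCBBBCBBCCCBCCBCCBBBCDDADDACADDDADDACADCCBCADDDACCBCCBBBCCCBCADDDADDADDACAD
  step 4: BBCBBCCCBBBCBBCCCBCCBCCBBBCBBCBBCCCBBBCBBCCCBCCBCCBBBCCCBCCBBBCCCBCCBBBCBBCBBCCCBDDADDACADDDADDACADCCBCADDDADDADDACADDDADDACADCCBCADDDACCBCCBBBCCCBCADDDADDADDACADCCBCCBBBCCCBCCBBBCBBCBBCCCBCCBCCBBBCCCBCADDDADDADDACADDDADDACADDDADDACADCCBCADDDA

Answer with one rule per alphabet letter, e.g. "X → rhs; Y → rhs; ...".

A->CAD, B->BBC, C->CCB, D->DDA

  step 3 ⇒ step 4: BBCBBCCCBBBCBBCCCBCCBCCBBBCDDADDACADDDADDACADCCBCADDDACCBCCBBBCCCBCADDDADDADDACAD ⇒ BBC·BBC·CCB·BBC·BBC·CCB·CCB·CCB·BBC·BBC·BBC·CCB·BBC·BBC·CCB·CCB·CCB·BBC·CCB·CCB·BBC·CCB·CCB·BBC·BBC·BBC·CCB·DDA·DDA·CAD·DDA·DDA·CAD·CCB·CAD·DDA·DDA·DDA·CAD·DDA·DDA·CAD·CCB·CAD·DDA·CCB·CCB·BBC·CCB·CAD·DDA·DDA·DDA·CAD·CCB·CCB·BBC·CCB·CCB·BBC·BBC·BBC·CCB·CCB·CCB·BBC·CCB·CAD·DDA·DDA·DDA·CAD·DDA·DDA·CAD·DDA·DDA·CAD·CCB·CAD·DDA
    A ↦ CAD
    B ↦ BBC
    C ↦ CCB
    D ↦ DDA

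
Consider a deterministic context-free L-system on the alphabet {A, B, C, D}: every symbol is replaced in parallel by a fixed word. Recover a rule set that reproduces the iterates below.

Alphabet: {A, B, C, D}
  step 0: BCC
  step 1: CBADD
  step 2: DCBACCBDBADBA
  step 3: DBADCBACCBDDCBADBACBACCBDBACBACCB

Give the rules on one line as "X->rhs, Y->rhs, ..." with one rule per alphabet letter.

A->CCB, B->CBA, C->D, D->DBA

  step 2 ⇒ step 3: DCBACCBDBADBA ⇒ DBA·D·CBA·CCB·D·D·CBA·DBA·CBA·CCB·DBA·CBA·CCB
    A ↦ CCB
    B ↦ CBA
    C ↦ D
    D ↦ DBA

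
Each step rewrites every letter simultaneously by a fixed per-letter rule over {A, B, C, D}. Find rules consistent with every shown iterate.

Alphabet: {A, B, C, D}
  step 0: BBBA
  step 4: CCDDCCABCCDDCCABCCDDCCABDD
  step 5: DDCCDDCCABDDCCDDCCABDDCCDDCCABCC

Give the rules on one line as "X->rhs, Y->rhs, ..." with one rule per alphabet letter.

  step 4 ⇒ step 5: CCDDCCABCCDDCCABCCDDCCABDD ⇒ D·D·C·C·D·D·CC·AB·D·D·C·C·D·D·CC·AB·D·D·C·C·D·D·CC·AB·C·C
    A ↦ CC
    B ↦ AB
    C ↦ D
    D ↦ C

A->CC, B->AB, C->D, D->C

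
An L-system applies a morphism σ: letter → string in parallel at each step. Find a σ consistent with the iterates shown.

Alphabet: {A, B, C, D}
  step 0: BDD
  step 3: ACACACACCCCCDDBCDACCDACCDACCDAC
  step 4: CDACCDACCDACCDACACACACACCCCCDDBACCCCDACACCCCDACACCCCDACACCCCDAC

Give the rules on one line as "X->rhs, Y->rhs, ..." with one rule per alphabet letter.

A->CD, B->DDB, C->AC, D->CC

  step 3 ⇒ step 4: ACACACACCCCCDDBCDACCDACCDACCDAC ⇒ CD·AC·CD·AC·CD·AC·CD·AC·AC·AC·AC·AC·CC·CC·DDB·AC·CC·CD·AC·AC·CC·CD·AC·AC·CC·CD·AC·AC·CC·CD·AC
    A ↦ CD
    B ↦ DDB
    C ↦ AC
    D ↦ CC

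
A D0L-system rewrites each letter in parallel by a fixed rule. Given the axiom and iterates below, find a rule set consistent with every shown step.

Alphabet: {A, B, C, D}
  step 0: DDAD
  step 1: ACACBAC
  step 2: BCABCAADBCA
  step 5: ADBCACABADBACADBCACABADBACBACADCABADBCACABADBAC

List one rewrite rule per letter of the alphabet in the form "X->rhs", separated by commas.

  step 1 ⇒ step 2: ACACBAC ⇒ B·CA·B·CA·AD·B·CA
    A ↦ B
    B ↦ AD
    C ↦ CA
  step 0 ⇒ step 1: DDAD ⇒ AC·AC·B·AC
    D ↦ AC

A->B, B->AD, C->CA, D->AC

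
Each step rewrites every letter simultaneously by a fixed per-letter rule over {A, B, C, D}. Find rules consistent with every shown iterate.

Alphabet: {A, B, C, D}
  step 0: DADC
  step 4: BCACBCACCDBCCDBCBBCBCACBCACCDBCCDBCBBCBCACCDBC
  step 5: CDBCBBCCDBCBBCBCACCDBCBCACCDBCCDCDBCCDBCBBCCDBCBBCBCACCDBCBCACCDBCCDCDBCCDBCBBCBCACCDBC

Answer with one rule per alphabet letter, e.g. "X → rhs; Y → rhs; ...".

A->B, B->CD, C->BC, D->AC

  step 4 ⇒ step 5: BCACBCACCDBCCDBCBBCBCACBCACCDBCCDBCBBCBCACCDBC ⇒ CD·BC·B·BC·CD·BC·B·BC·BC·AC·CD·BC·BC·AC·CD·BC·CD·CD·BC·CD·BC·B·BC·CD·BC·B·BC·BC·AC·CD·BC·BC·AC·CD·BC·CD·CD·BC·CD·BC·B·BC·BC·AC·CD·BC
    A ↦ B
    B ↦ CD
    C ↦ BC
    D ↦ AC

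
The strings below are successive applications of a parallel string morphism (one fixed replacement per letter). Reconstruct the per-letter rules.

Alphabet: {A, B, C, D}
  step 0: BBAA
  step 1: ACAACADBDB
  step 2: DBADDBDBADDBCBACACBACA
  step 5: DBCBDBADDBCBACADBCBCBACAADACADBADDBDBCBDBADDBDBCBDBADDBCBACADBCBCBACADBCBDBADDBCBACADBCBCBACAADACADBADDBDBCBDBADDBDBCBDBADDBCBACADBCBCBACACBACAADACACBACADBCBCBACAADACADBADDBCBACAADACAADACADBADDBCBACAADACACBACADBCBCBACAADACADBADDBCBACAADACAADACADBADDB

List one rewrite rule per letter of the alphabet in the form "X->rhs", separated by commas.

A->DB, B->ACA, C->AD, D->CB

  step 1 ⇒ step 2: ACAACADBDB ⇒ DB·AD·DB·DB·AD·DB·CB·ACA·CB·ACA
    A ↦ DB
    B ↦ ACA
    C ↦ AD
    D ↦ CB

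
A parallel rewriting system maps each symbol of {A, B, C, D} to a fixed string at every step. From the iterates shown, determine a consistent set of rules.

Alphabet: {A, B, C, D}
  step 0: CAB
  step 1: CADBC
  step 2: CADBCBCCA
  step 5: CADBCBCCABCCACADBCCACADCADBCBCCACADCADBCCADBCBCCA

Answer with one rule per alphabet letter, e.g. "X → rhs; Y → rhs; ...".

A->D, B->BC, C->CA, D->BC

  step 1 ⇒ step 2: CADBC ⇒ CA·D·BC·BC·CA
    A ↦ D
    B ↦ BC
    C ↦ CA
    D ↦ BC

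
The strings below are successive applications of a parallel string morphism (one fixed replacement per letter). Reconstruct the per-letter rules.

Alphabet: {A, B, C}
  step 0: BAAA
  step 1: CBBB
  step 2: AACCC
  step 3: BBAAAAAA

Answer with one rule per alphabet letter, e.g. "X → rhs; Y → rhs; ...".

  step 2 ⇒ step 3: AACCC ⇒ B·B·AA·AA·AA
    A ↦ B
    C ↦ AA
  step 0 ⇒ step 1: BAAA ⇒ C·B·B·B
    B ↦ C

A->B, B->C, C->AA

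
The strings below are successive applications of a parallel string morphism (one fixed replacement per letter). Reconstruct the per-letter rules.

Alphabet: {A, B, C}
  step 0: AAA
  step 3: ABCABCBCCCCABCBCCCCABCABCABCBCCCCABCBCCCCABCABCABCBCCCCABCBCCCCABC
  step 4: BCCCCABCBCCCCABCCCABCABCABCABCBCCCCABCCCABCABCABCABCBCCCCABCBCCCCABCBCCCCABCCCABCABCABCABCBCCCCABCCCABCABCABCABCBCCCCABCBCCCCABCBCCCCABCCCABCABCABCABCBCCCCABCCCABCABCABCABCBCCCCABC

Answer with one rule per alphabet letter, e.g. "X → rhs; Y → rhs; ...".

A->BCC, B->CC, C->ABC

  step 3 ⇒ step 4: ABCABCBCCCCABCBCCCCABCABCABCBCCCCABCBCCCCABCABCABCBCCCCABCBCCCCABC ⇒ BCC·CC·ABC·BCC·CC·ABC·CC·ABC·ABC·ABC·ABC·BCC·CC·ABC·CC·ABC·ABC·ABC·ABC·BCC·CC·ABC·BCC·CC·ABC·BCC·CC·ABC·CC·ABC·ABC·ABC·ABC·BCC·CC·ABC·CC·ABC·ABC·ABC·ABC·BCC·CC·ABC·BCC·CC·ABC·BCC·CC·ABC·CC·ABC·ABC·ABC·ABC·BCC·CC·ABC·CC·ABC·ABC·ABC·ABC·BCC·CC·ABC
    A ↦ BCC
    B ↦ CC
    C ↦ ABC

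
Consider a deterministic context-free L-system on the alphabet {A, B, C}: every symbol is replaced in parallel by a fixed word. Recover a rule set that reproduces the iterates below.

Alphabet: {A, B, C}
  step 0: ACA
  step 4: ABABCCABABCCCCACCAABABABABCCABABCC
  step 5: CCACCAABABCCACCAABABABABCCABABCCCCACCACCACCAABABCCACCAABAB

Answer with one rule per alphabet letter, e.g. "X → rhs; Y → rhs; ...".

  step 4 ⇒ step 5: ABABCCABABCCCCACCAABABABABCCABABCC ⇒ CC·A·CC·A·AB·AB·CC·A·CC·A·AB·AB·AB·AB·CC·AB·AB·CC·CC·A·CC·A·CC·A·CC·A·AB·AB·CC·A·CC·A·AB·AB
    A ↦ CC
    B ↦ A
    C ↦ AB

A->CC, B->A, C->AB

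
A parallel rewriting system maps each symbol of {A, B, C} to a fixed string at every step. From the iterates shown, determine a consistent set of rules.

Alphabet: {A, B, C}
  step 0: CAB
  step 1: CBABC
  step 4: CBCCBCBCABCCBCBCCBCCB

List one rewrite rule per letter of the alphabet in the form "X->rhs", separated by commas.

  step 0 ⇒ step 1: CAB ⇒ CB·AB·C
    A ↦ AB
    B ↦ C
    C ↦ CB

A->AB, B->C, C->CB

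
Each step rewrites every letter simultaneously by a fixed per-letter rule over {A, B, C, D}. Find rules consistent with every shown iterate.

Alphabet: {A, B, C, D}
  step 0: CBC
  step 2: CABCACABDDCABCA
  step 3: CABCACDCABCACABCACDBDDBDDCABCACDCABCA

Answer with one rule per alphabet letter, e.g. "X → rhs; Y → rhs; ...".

  step 2 ⇒ step 3: CABCACABDDCABCA ⇒ CA·BCA·CD·CA·BCA·CA·BCA·CD·BDD·BDD·CA·BCA·CD·CA·BCA
    A ↦ BCA
    B ↦ CD
    C ↦ CA
    D ↦ BDD

A->BCA, B->CD, C->CA, D->BDD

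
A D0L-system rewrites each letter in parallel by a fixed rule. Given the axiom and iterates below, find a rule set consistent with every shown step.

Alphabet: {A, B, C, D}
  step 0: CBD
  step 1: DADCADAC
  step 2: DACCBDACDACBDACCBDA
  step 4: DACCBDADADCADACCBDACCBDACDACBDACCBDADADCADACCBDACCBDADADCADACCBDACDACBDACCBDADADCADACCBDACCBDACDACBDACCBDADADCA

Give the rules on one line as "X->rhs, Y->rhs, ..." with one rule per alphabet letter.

  step 1 ⇒ step 2: DADCADAC ⇒ DAC·CB·DAC·DA·CB·DAC·CB·DA
    A ↦ CB
    C ↦ DA
    D ↦ DAC
  step 0 ⇒ step 1: CBD ⇒ DA·DCA·DAC
    B ↦ DCA

A->CB, B->DCA, C->DA, D->DAC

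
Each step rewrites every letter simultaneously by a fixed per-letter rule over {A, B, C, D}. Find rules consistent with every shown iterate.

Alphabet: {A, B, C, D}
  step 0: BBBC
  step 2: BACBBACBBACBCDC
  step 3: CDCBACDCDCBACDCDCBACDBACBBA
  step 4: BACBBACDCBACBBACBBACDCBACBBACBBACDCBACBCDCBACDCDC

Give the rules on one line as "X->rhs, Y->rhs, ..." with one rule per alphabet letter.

A->C, B->CD, C->BA, D->CB

  step 3 ⇒ step 4: CDCBACDCDCBACDCDCBACDBACBBA ⇒ BA·CB·BA·CD·C·BA·CB·BA·CB·BA·CD·C·BA·CB·BA·CB·BA·CD·C·BA·CB·CD·C·BA·CD·CD·C
    A ↦ C
    B ↦ CD
    C ↦ BA
    D ↦ CB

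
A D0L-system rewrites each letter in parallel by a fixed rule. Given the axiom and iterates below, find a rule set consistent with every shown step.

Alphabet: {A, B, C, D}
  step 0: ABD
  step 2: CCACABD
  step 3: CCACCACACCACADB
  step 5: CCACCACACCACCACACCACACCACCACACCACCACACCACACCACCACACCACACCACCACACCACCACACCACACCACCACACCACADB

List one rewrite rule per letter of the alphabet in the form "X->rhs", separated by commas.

  step 2 ⇒ step 3: CCACABD ⇒ CCA·CCA·CA·CCA·CA·D·B
    A ↦ CA
    B ↦ D
    C ↦ CCA
    D ↦ B

A->CA, B->D, C->CCA, D->B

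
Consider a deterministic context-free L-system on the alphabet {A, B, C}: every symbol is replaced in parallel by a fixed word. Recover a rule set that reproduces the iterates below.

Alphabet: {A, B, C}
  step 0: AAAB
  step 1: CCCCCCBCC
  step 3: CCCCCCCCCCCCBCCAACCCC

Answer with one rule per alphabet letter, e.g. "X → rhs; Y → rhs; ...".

  step 0 ⇒ step 1: AAAB ⇒ CC·CC·CC·BCC
    A ↦ CC
    B ↦ BCC
    C ↦ A  (constrained at step 1)

A->CC, B->BCC, C->A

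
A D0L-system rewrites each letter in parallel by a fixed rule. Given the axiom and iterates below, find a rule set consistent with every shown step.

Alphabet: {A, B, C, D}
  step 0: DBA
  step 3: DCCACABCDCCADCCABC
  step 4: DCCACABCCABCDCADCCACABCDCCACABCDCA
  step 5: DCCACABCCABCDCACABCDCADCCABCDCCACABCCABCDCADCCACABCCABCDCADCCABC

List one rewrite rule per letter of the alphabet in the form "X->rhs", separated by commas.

A->BC, B->D, C->CA, D->DC

  step 4 ⇒ step 5: DCCACABCCABCDCADCCACABCDCCACABCDCA ⇒ DC·CA·CA·BC·CA·BC·D·CA·CA·BC·D·CA·DC·CA·BC·DC·CA·CA·BC·CA·BC·D·CA·DC·CA·CA·BC·CA·BC·D·CA·DC·CA·BC
    A ↦ BC
    B ↦ D
    C ↦ CA
    D ↦ DC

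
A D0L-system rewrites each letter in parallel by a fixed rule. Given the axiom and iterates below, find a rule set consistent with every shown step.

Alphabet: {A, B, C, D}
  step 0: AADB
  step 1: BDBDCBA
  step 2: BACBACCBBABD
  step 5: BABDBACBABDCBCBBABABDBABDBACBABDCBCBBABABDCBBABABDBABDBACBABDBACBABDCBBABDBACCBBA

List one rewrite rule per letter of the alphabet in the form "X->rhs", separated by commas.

A->BD, B->BA, C->CB, D->C

  step 1 ⇒ step 2: BDBDCBA ⇒ BA·C·BA·C·CB·BA·BD
    A ↦ BD
    B ↦ BA
    C ↦ CB
    D ↦ C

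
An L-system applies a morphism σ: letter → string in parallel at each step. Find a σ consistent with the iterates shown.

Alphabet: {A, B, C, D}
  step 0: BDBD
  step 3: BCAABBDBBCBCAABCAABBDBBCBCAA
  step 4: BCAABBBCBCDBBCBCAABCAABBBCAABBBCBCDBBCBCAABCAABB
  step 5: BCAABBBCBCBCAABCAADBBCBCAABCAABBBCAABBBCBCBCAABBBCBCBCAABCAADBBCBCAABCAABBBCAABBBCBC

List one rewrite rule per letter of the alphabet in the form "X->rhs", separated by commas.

A->B, B->BC, C->AA, D->DB

  step 4 ⇒ step 5: BCAABBBCBCDBBCBCAABCAABBBCAABBBCBCDBBCBCAABCAABB ⇒ BC·AA·B·B·BC·BC·BC·AA·BC·AA·DB·BC·BC·AA·BC·AA·B·B·BC·AA·B·B·BC·BC·BC·AA·B·B·BC·BC·BC·AA·BC·AA·DB·BC·BC·AA·BC·AA·B·B·BC·AA·B·B·BC·BC
    A ↦ B
    B ↦ BC
    C ↦ AA
    D ↦ DB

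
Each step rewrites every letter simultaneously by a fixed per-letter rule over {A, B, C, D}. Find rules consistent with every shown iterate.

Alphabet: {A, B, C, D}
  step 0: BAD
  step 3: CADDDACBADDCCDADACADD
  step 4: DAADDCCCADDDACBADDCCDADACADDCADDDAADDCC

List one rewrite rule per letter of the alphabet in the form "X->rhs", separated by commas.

  step 3 ⇒ step 4: CADDDACBADDCCDADACADD ⇒ DA·ADD·C·C·C·ADD·DA·CB·ADD·C·C·DA·DA·C·ADD·C·ADD·DA·ADD·C·C
    A ↦ ADD
    B ↦ CB
    C ↦ DA
    D ↦ C

A->ADD, B->CB, C->DA, D->C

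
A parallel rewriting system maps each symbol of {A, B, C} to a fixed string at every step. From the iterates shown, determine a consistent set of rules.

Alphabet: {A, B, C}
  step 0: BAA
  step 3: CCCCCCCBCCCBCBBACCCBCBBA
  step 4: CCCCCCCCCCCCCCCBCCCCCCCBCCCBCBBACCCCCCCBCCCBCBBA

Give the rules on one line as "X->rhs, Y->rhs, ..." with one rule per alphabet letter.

  step 3 ⇒ step 4: CCCCCCCBCCCBCBBACCCBCBBA ⇒ CC·CC·CC·CC·CC·CC·CC·CB·CC·CC·CC·CB·CC·CB·CB·BA·CC·CC·CC·CB·CC·CB·CB·BA
    A ↦ BA
    B ↦ CB
    C ↦ CC

A->BA, B->CB, C->CC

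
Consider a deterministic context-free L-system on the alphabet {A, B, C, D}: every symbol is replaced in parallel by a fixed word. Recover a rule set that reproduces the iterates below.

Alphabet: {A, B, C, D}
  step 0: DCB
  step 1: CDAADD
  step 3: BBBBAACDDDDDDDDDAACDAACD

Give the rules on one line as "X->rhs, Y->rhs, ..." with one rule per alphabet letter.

  step 0 ⇒ step 1: DCB ⇒ CD·AA·DD
    B ↦ DD
    C ↦ AA
    D ↦ CD
    A ↦ BB  (constrained at step 1)

A->BB, B->DD, C->AA, D->CD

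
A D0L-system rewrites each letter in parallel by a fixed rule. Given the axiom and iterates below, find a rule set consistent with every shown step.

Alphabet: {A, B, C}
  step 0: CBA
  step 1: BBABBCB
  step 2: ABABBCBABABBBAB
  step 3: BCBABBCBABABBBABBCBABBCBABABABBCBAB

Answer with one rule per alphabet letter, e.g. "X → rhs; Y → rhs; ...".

A->BCB, B->AB, C->BB

  step 2 ⇒ step 3: ABABBCBABABBBAB ⇒ BCB·AB·BCB·AB·AB·BB·AB·BCB·AB·BCB·AB·AB·AB·BCB·AB
    A ↦ BCB
    B ↦ AB
    C ↦ BB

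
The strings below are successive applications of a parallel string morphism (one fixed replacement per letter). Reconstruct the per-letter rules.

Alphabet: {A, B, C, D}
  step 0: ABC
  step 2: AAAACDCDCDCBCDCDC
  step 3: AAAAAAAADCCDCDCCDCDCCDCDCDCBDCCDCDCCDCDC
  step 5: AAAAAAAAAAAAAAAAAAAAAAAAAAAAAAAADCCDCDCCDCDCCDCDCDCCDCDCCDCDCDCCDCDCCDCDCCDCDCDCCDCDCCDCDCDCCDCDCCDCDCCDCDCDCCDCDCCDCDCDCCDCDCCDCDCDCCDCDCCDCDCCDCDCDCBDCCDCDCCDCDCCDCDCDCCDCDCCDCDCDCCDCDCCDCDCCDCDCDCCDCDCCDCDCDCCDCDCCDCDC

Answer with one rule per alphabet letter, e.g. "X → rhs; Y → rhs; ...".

  step 2 ⇒ step 3: AAAACDCDCDCBCDCDC ⇒ AA·AA·AA·AA·DC·CDC·DC·CDC·DC·CDC·DC·DCB·DC·CDC·DC·CDC·DC
    A ↦ AA
    B ↦ DCB
    C ↦ DC
    D ↦ CDC

A->AA, B->DCB, C->DC, D->CDC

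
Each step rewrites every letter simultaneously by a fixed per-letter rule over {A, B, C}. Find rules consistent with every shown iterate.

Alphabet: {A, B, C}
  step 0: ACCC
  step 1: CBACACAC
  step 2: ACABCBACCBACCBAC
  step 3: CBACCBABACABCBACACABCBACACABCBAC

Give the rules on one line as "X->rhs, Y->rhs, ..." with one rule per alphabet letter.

A->CB, B->AB, C->AC

  step 2 ⇒ step 3: ACABCBACCBACCBAC ⇒ CB·AC·CB·AB·AC·AB·CB·AC·AC·AB·CB·AC·AC·AB·CB·AC
    A ↦ CB
    B ↦ AB
    C ↦ AC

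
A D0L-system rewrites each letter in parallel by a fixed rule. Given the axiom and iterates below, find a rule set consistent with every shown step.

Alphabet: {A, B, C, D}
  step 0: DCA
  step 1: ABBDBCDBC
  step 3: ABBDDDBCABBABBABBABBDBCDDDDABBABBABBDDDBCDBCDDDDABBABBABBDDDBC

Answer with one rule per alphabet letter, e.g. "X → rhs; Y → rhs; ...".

  step 0 ⇒ step 1: DCA ⇒ ABB·DBC·DBC
    A ↦ DBC
    C ↦ DBC
    D ↦ ABB
    B ↦ DD  (constrained at step 1)

A->DBC, B->DD, C->DBC, D->ABB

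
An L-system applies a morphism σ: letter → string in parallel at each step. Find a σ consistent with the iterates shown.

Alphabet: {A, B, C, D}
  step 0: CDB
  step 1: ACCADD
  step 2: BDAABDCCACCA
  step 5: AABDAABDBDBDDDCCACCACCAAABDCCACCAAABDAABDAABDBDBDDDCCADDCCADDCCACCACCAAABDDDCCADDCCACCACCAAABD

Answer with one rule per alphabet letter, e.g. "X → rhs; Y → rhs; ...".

  step 1 ⇒ step 2: ACCADD ⇒ BD·A·A·BD·CCA·CCA
    A ↦ BD
    C ↦ A
    D ↦ CCA
  step 0 ⇒ step 1: CDB ⇒ A·CCA·DD
    B ↦ DD

A->BD, B->DD, C->A, D->CCA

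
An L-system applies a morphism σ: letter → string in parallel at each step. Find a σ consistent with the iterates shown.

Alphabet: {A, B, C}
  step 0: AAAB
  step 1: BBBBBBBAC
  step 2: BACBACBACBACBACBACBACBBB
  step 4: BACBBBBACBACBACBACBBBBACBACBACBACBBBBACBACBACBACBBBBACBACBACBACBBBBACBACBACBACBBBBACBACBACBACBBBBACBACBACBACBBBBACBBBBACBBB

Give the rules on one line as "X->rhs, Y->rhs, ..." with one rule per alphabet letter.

  step 1 ⇒ step 2: BBBBBBBAC ⇒ BAC·BAC·BAC·BAC·BAC·BAC·BAC·BB·B
    A ↦ BB
    B ↦ BAC
    C ↦ B

A->BB, B->BAC, C->B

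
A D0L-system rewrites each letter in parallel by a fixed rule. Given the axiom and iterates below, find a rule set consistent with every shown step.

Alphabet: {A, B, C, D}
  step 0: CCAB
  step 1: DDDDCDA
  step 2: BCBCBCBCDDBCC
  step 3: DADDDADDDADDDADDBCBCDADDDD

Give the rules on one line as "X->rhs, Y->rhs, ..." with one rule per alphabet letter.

  step 2 ⇒ step 3: BCBCBCBCDDBCC ⇒ DA·DD·DA·DD·DA·DD·DA·DD·BC·BC·DA·DD·DD
    B ↦ DA
    C ↦ DD
    D ↦ BC
  step 0 ⇒ step 1: CCAB ⇒ DD·DD·C·DA
    A ↦ C

A->C, B->DA, C->DD, D->BC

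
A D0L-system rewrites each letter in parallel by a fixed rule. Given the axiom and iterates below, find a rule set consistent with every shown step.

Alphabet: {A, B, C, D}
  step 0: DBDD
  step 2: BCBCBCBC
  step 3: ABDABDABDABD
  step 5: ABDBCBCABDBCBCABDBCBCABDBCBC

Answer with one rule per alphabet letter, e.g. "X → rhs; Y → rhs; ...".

  step 2 ⇒ step 3: BCBCBCBC ⇒ A·BD·A·BD·A·BD·A·BD
    B ↦ A
    C ↦ BD
    A ↦ BC  (constrained at step 3)
    D ↦ A  (constrained at step 0)

A->BC, B->A, C->BD, D->A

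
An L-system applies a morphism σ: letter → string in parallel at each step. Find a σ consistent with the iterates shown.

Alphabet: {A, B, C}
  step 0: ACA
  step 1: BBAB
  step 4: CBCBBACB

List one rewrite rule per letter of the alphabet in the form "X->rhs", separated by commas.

A->B, B->C, C->BA

  step 0 ⇒ step 1: ACA ⇒ B·BA·B
    A ↦ B
    C ↦ BA
    B ↦ C  (constrained at step 1)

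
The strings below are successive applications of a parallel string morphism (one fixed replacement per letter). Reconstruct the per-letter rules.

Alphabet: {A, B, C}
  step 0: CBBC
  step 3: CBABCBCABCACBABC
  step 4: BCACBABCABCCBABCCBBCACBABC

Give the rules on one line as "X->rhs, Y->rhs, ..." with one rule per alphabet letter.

  step 3 ⇒ step 4: CBABCBCABCACBABC ⇒ BC·A·CB·A·BC·A·BC·CB·A·BC·CB·BC·A·CB·A·BC
    A ↦ CB
    B ↦ A
    C ↦ BC

A->CB, B->A, C->BC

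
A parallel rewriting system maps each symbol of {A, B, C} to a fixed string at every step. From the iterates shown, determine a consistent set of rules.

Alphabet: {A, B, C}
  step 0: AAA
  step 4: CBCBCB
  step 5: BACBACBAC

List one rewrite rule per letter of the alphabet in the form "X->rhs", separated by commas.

  step 4 ⇒ step 5: CBCBCB ⇒ BA·C·BA·C·BA·C
    B ↦ C
    C ↦ BA
    A ↦ B  (constrained at step 0)

A->B, B->C, C->BA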